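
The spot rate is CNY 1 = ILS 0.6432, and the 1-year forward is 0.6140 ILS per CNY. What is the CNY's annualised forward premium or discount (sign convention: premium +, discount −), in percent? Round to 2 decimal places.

T = 1 year.
(F − S)/S = (0.6140 − 0.6432)/0.6432 = -0.0453980.
Annualise by dividing by T: -0.0453980 / 1 = -0.045398 → -4.54%.

-4.54%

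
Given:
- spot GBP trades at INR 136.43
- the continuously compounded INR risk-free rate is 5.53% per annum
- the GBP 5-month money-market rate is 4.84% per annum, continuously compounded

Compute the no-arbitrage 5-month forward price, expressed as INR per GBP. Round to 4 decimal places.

T = 5/12 years.
INR accumulates by e^(0.0553×5/12) = 1.023309177.
Growth of 1 GBP over T: e^(0.0484×5/12) = 1.020371388.
CIP: F = S · (grow INR)/(grow GBP) = 136.43 × 1.023309177/1.020371388 = 136.822801 INR per GBP.

136.8228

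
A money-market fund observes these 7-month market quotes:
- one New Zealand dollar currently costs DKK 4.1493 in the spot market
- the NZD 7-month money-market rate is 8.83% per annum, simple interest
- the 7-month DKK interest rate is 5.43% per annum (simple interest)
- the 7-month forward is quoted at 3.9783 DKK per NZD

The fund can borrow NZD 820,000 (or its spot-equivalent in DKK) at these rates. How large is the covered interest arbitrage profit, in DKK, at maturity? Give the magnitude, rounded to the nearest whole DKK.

T = 7/12 years.
Route A — deposit NZD, sell forward: 820,000 × 1.051508333 × 3.9783 = DKK 3,430,236.79.
Route B — convert at spot, deposit DKK: 820,000 × 4.1493 × 1.031675 = DKK 3,510,197.84.
The quoted forward undervalues NZD, so borrow NZD, convert to DKK at spot, deposit the DKK at 5.43%, and buy NZD forward at 3.9783 to cover the loan.
Profit = 3,510,197.84 − 3,430,236.79 = DKK 79,961.

DKK 79,961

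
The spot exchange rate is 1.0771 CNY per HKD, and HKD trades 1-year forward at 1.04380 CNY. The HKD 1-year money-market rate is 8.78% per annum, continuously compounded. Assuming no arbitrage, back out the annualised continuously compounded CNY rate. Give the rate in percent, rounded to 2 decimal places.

5.64%

T = 1 year.
CIP gives F = S · g_CNY/g_HKD, so g_CNY/g_HKD = 1.0438/1.0771 = 0.9690837.
HKD growth factor: e^(0.0878×1) = 1.0917697.
So the CNY growth factor = 1.0580162.
r = ln(1.0580162)/1 = 0.056396 → 5.64%.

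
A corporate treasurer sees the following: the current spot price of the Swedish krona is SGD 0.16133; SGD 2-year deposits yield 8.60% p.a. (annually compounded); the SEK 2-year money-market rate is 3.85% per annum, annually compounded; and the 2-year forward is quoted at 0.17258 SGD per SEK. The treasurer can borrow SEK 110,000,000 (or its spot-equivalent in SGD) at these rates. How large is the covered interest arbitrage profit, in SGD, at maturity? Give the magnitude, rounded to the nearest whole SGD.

T = 2 years.
Keep in SEK, deliver into the forward: 110,000,000·1.07848225·0.17258 = SGD 20,473,691.34.
Swap to SGD now, deposit: 110,000,000·0.16133·1.179396 = SGD 20,929,915.23.
The quoted forward undervalues SEK, so borrow SEK, convert to SGD at spot, deposit the SGD at 8.60%, and buy SEK forward at 0.17258 to cover the loan.
The gap between the two covered legs is SGD 456,224.

SGD 456,224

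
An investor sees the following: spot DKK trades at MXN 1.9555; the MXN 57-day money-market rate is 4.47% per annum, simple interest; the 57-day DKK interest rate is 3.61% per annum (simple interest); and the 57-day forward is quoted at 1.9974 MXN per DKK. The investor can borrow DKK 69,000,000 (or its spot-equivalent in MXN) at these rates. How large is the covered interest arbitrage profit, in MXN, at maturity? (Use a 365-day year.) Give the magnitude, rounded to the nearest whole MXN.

T = 57/365 years.
Keep in DKK, deliver into the forward: 69,000,000·1.00563753425·1.9974 = MXN 138,597,568.35.
Swap to MXN now, deposit: 69,000,000·1.9555·1.00698054795 = MXN 135,871,381.84.
The quoted forward overvalues DKK, so borrow MXN, buy DKK at spot, deposit the DKK at 3.61%, and sell the proceeds forward at 1.9974.
Profit = 138,597,568.35 − 135,871,381.84 = MXN 2,726,187.

MXN 2,726,187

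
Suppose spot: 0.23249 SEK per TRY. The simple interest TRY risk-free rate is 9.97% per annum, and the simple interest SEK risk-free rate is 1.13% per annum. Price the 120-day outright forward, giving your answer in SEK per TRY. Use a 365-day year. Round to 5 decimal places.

0.22595

T = 120/365 years.
SEK accumulates by 1 + 0.0113×120/365 = 1.0037151.
TRY growth factor: 1 + 0.0997×120/365 = 1.0327781.
Forward (SEK per TRY) = 0.23249 × 1.0037151 / 1.0327781 = 0.2259476.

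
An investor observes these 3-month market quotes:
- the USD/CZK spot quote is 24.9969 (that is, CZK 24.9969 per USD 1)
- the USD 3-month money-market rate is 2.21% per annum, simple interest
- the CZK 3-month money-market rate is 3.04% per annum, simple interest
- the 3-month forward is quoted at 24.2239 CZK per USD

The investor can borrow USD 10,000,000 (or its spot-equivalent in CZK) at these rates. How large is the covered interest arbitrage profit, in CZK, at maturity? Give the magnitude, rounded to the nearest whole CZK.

T = 3/12 years.
Route A — deposit USD, sell forward: 10,000,000 × 1.005525 × 24.2239 = CZK 243,577,370.48.
Route B — convert at spot, deposit CZK: 10,000,000 × 24.9969 × 1.007600 = CZK 251,868,764.40.
The quoted forward undervalues USD, so borrow USD, convert to CZK at spot, deposit the CZK at 3.04%, and buy USD forward at 24.2239 to cover the loan.
The gap between the two covered legs is CZK 8,291,394.

CZK 8,291,394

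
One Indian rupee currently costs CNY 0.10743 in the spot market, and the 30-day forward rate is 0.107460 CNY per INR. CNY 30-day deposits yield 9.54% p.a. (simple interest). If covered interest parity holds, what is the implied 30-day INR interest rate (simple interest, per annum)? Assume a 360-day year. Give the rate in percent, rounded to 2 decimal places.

9.20%

T = 30/360 years.
By CIP, F/S equals the CNY-to-INR growth ratio: 0.10746/0.10743 = 1.0002793.
The CNY side grows by 1 + 0.0954×30/360 = 1.007950.
So the INR growth factor = 1.0076686.
r = (1.0076686 − 1)/(30/360) = 0.092023 → 9.20%.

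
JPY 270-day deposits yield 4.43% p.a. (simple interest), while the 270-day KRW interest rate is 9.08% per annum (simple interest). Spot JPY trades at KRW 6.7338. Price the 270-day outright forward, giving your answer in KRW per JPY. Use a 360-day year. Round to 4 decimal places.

6.9611

T = 270/360 years.
Growth of 1 KRW over T: 1 + 0.0908×270/360 = 1.068100.
JPY growth factor: 1 + 0.0443×270/360 = 1.033225.
CIP: F = S · (grow KRW)/(grow JPY) = 6.7338 × 1.068100/1.033225 = 6.961090 KRW per JPY.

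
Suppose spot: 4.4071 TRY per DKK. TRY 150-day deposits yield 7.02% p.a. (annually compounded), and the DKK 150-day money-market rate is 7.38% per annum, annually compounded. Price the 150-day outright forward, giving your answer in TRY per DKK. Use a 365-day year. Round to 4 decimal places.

T = 150/365 years.
TRY growth factor: (1 + 0.0702)^(150/365) = 1.0282741.
Growth of 1 DKK over T: (1 + 0.0738)^(150/365) = 1.0296942.
CIP: F = S · (grow TRY)/(grow DKK) = 4.4071 × 1.0282741/1.0296942 = 4.401022 TRY per DKK.

4.4010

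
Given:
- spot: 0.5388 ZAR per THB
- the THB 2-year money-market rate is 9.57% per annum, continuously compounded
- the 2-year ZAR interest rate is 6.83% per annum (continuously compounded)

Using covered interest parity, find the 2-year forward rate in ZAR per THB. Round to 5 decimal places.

0.51007

T = 2 years.
ZAR growth factor: e^(0.0683×2) = 1.1463695.
THB accumulates by e^(0.0957×2) = 1.2109437.
CIP: F = S · (grow ZAR)/(grow THB) = 0.5388 × 1.1463695/1.2109437 = 0.5100682 ZAR per THB.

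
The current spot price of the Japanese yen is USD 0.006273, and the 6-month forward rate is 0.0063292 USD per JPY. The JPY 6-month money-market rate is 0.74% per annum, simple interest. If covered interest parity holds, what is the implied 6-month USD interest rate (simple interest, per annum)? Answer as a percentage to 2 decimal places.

T = 6/12 years.
CIP gives F = S · g_USD/g_JPY, so g_USD/g_JPY = 0.0063292/0.006273 = 1.0089590.
The JPY side grows by 1 + 0.0074×6/12 = 1.003700.
That pins the USD growth at 1.0126921.
r = (1.0126921 − 1)/(6/12) = 0.025384 → 2.54%.

2.54%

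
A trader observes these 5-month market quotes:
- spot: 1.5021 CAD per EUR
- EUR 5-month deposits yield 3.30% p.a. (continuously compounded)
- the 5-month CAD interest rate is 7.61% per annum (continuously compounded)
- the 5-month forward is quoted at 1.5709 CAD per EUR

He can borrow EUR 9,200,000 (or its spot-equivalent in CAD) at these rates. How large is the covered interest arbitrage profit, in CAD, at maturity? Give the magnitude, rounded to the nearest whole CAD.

CAD 387,843

T = 5/12 years.
Route A — deposit EUR, sell forward: 9,200,000 × 1.013844966 × 1.5709 = CAD 14,652,371.33.
Route B — convert at spot, deposit CAD: 9,200,000 × 1.5021 × 1.0322163983 = CAD 14,264,528.72.
The quoted forward overvalues EUR, so borrow CAD, buy EUR at spot, deposit the EUR at 3.30%, and sell the proceeds forward at 1.5709.
Profit = 14,652,371.33 − 14,264,528.72 = CAD 387,843.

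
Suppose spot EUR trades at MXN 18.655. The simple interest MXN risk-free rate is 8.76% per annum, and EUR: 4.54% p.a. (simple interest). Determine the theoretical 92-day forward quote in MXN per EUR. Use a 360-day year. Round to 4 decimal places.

T = 92/360 years.
Growth of 1 MXN over T: 1 + 0.0876×92/360 = 1.02238667.
Growth of 1 EUR over T: 1 + 0.0454×92/360 = 1.01160222.
Forward (MXN per EUR) = 18.655 × 1.02238667 / 1.01160222 = 18.853877.

18.8539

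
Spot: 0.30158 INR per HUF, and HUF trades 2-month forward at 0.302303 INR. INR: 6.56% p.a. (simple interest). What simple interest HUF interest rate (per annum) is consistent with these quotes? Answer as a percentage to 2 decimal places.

T = 2/12 years.
CIP gives F = S · g_INR/g_HUF, so g_INR/g_HUF = 0.302303/0.30158 = 1.0023974.
The INR side grows by 1 + 0.0656×2/12 = 1.0109333.
That pins the HUF growth at 1.0085155.
(1.0085155 − 1)/T = 0.051093, i.e. 5.11%.

5.11%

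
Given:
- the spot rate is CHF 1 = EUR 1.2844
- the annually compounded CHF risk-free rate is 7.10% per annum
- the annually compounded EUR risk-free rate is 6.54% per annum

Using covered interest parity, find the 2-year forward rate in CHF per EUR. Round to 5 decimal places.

0.78678

T = 2 years.
EUR accumulates by (1 + 0.0654)^2 = 1.1350772.
CHF growth factor: (1 + 0.0710)^2 = 1.147041.
Forward (EUR per CHF) = 1.2844 × 1.1350772 / 1.147041 = 1.271004.
Quoted the other way: 1/1.271004 = 0.78678 CHF per EUR.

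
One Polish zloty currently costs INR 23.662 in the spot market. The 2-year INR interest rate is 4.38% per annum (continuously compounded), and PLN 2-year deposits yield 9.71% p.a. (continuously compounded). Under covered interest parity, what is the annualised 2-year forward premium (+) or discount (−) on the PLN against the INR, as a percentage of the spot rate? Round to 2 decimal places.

-5.06%

T = 2 years.
CIP forward (INR per PLN) = 23.662 × 1.0915514/1.2143391 = 21.269421.
Annualised premium = (F − S)/S × (1/T) = (21.269421 − 23.662)/23.662 ÷ 2 = -5.06%.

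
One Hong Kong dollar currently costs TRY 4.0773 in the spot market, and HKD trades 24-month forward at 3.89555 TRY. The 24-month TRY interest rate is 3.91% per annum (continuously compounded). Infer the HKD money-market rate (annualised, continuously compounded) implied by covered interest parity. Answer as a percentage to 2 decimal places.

6.19%

T = 2 years.
By CIP, F/S equals the TRY-to-HKD growth ratio: 3.89555/4.0773 = 0.9554239.
The TRY side grows by e^(0.0391×2) = 1.0813389.
So the HKD growth factor = 1.1317897.
r = ln(1.1317897)/2 = 0.061900 → 6.19%.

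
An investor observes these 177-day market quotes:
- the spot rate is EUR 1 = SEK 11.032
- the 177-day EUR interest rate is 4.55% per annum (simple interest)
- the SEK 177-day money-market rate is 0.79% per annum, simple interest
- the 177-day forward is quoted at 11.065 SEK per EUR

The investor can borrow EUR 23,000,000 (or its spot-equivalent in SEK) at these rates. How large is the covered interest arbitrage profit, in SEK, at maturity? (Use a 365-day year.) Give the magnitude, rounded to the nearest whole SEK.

T = 177/365 years.
Invest the EUR and cover forward: 23,000,000 × 1.02206438356 × 11.065 = SEK 260,110,275.29.
Convert at spot and invest in SEK: 23,000,000 × 11.032 × 1.0038309589 = SEK 254,708,052.19.
The quoted forward overvalues EUR, so borrow SEK, buy EUR at spot, deposit the EUR at 4.55%, and sell the proceeds forward at 11.065.
Arbitrage profit = |260,110,275.29 − 254,708,052.19| = SEK 5,402,223.

SEK 5,402,223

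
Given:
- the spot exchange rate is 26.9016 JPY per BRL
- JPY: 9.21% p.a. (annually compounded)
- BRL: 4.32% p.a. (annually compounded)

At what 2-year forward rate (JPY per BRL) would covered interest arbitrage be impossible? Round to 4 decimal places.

29.4827

T = 2 years.
JPY accumulates by (1 + 0.0921)^2 = 1.19268241.
Growth of 1 BRL over T: (1 + 0.0432)^2 = 1.08826624.
CIP: F = S · (grow JPY)/(grow BRL) = 26.9016 × 1.19268241/1.08826624 = 29.482735 JPY per BRL.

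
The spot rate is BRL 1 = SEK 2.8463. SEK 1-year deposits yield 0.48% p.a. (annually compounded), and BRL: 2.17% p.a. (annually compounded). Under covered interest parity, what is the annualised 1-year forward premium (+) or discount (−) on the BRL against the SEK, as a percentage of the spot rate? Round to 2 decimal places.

T = 1 year.
F = S · g_SEK/g_BRL = 2.8463 × 1.004800/1.021700 = 2.7992192.
(F − S)/S ÷ T = (2.7992192 − 2.8463)/2.8463/1 = -0.016541 → -1.65%.

-1.65%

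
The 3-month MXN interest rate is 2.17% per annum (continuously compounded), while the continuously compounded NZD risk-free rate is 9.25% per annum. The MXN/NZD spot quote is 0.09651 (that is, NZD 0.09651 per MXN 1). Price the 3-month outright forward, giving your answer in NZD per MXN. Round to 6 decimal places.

T = 3/12 years.
NZD growth factor: e^(0.0925×3/12) = 1.0233945.
Growth of 1 MXN over T: e^(0.0217×3/12) = 1.0054397.
Forward (NZD per MXN) = 0.09651 × 1.0233945 / 1.0054397 = 0.09823344.

0.098233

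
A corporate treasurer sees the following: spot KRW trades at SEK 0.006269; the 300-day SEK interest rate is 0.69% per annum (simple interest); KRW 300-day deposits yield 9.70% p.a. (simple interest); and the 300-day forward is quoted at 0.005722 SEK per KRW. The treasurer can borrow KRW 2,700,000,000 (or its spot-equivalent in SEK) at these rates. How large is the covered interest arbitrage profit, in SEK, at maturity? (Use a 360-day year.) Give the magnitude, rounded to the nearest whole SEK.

T = 300/360 years.
Keep in KRW, deliver into the forward: 2,700,000,000·1.0808333333·0.005722 = SEK 16,698,226.50.
Swap to SEK now, deposit: 2,700,000,000·0.006269·1.005750 = SEK 17,023,626.23.
The quoted forward undervalues KRW, so borrow KRW, convert to SEK at spot, deposit the SEK at 0.69%, and buy KRW forward at 0.005722 to cover the loan.
The gap between the two covered legs is SEK 325,400.

SEK 325,400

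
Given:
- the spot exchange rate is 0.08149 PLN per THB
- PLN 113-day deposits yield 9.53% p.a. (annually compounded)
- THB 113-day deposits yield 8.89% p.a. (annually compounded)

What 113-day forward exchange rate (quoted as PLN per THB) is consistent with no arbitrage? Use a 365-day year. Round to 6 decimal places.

T = 113/365 years.
Growth of 1 PLN over T: (1 + 0.0953)^(113/365) = 1.0285822.
THB growth factor: (1 + 0.0889)^(113/365) = 1.0267178.
Forward (PLN per THB) = 0.08149 × 1.0285822 / 1.0267178 = 0.08163798.

0.081638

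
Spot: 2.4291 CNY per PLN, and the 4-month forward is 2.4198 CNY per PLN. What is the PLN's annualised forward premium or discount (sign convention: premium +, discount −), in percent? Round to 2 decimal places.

-1.15%

T = 4/12 years.
Period premium: (2.4198 − 2.4291)/2.4291 = -0.0038286.
Per annum: -0.0038286 / (4/12) = -0.011486 = -1.15%.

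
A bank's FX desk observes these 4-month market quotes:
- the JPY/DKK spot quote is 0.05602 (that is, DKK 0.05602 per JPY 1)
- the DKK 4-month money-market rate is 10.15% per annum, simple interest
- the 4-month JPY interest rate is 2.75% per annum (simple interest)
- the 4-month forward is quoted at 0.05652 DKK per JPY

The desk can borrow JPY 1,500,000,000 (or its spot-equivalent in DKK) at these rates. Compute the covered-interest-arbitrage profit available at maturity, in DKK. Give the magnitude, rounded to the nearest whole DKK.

DKK 1,315,865

T = 4/12 years.
Keep in JPY, deliver into the forward: 1,500,000,000·1.0091666667·0.05652 = DKK 85,557,150.00.
Swap to DKK now, deposit: 1,500,000,000·0.05602·1.0338333333 = DKK 86,873,015.00.
The quoted forward undervalues JPY, so borrow JPY, convert to DKK at spot, deposit the DKK at 10.15%, and buy JPY forward at 0.05652 to cover the loan.
Arbitrage profit = |85,557,150.00 − 86,873,015.00| = DKK 1,315,865.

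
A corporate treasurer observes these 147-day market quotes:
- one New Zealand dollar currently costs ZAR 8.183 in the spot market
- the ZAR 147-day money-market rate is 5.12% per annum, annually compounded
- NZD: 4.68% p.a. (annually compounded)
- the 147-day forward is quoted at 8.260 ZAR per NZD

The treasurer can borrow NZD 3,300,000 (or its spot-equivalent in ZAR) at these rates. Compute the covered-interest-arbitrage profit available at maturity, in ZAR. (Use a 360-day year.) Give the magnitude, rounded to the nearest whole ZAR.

T = 147/360 years.
Invest the NZD and cover forward: 3,300,000 × 1.0188517988 × 8.260 = ZAR 27,771,862.33.
Convert at spot and invest in ZAR: 3,300,000 × 8.183 × 1.0205983272 = ZAR 27,560,135.17.
The quoted forward overvalues NZD, so borrow ZAR, buy NZD at spot, deposit the NZD at 4.68%, and sell the proceeds forward at 8.260.
Profit = 27,771,862.33 − 27,560,135.17 = ZAR 211,727.

ZAR 211,727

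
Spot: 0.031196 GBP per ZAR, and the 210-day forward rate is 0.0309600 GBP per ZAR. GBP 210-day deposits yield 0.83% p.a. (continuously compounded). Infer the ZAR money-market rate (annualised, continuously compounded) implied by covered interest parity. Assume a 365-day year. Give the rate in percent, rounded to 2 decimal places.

2.15%

T = 210/365 years.
F/S = 0.03096/0.031196 = 0.9924349 = (growth of GBP) / (growth of ZAR).
GBP growth factor: e^(0.0083×210/365) = 1.0047868.
So the ZAR growth factor = 1.0124461.
r = ln(1.0124461)/(210/365) = 0.021499 → 2.15%.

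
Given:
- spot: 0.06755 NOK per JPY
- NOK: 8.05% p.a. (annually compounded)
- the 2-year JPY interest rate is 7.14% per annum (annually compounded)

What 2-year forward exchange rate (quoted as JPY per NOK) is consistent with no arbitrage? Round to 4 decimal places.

14.5555

T = 2 years.
NOK accumulates by (1 + 0.0805)^2 = 1.16748025.
JPY growth factor: (1 + 0.0714)^2 = 1.14789796.
CIP: F = S · (grow NOK)/(grow JPY) = 0.06755 × 1.16748025/1.14789796 = 0.068702353 NOK per JPY.
Invert for JPY per NOK: 1 / 0.068702353 = 14.5555.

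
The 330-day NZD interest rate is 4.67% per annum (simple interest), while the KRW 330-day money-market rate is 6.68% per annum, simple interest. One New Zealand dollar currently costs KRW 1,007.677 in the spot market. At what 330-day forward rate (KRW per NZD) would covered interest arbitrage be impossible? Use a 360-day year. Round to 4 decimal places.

1025.4813

T = 330/360 years.
KRW growth factor: 1 + 0.0668×330/360 = 1.0612333333.
NZD accumulates by 1 + 0.0467×330/360 = 1.0428083333.
So F = 1007.677 × 1.0612333333 / 1.0428083333 = 1025.481277 (KRW/NZD).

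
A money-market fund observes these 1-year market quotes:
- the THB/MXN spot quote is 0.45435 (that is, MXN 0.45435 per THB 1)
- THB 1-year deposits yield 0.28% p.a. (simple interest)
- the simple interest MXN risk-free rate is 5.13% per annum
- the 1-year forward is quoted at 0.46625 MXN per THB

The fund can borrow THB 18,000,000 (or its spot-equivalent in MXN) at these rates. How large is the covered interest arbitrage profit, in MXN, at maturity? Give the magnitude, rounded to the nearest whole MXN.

T = 1 year.
Keep in THB, deliver into the forward: 18,000,000·1.002800·0.46625 = MXN 8,415,999.00.
Swap to MXN now, deposit: 18,000,000·0.45435·1.051300 = MXN 8,597,846.79.
The quoted forward undervalues THB, so borrow THB, convert to MXN at spot, deposit the MXN at 5.13%, and buy THB forward at 0.46625 to cover the loan.
Arbitrage profit = |8,415,999.00 − 8,597,846.79| = MXN 181,848.

MXN 181,848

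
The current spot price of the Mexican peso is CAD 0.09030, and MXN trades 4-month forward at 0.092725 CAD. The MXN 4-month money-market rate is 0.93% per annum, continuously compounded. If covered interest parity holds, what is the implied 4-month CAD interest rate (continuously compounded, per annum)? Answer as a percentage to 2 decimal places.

T = 4/12 years.
CIP gives F = S · g_CAD/g_MXN, so g_CAD/g_MXN = 0.092725/0.0903 = 1.0268549.
The MXN side grows by e^(0.0093×4/12) = 1.0031048.
That pins the CAD growth at 1.0300431.
r = ln(1.0300431)/(4/12) = 0.088802 → 8.88%.

8.88%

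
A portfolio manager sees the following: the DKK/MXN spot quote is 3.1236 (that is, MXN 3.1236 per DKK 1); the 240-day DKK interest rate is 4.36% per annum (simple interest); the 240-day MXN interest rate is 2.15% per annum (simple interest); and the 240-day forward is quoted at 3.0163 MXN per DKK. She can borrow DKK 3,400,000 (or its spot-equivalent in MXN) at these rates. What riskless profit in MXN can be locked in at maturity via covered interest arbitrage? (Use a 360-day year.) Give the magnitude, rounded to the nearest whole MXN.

T = 240/360 years.
Invest the DKK and cover forward: 3,400,000 × 1.0290666667 × 3.0163 = MXN 10,553,510.88.
Convert at spot and invest in MXN: 3,400,000 × 3.1236 × 1.0143333333 = MXN 10,772,463.44.
The quoted forward undervalues DKK, so borrow DKK, convert to MXN at spot, deposit the MXN at 2.15%, and buy DKK forward at 3.0163 to cover the loan.
Arbitrage profit = |10,553,510.88 − 10,772,463.44| = MXN 218,953.

MXN 218,953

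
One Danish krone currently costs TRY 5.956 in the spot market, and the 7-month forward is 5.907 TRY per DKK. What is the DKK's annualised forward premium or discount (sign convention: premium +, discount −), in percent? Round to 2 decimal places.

-1.41%

T = 7/12 years.
(F − S)/S = (5.907 − 5.956)/5.956 = -0.0082270.
Per annum: -0.0082270 / (7/12) = -0.014103 = -1.41%.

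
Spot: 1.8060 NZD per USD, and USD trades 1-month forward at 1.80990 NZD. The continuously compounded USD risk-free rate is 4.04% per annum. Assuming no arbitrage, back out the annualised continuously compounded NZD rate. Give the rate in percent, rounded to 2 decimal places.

T = 1/12 years.
F/S = 1.8099/1.806 = 1.0021595 = (growth of NZD) / (growth of USD).
The USD side grows by e^(0.0404×1/12) = 1.0033723.
Hence g_NZD = 1.0055391.
r = ln(1.0055391)/(1/12) = 0.066286 → 6.63%.

6.63%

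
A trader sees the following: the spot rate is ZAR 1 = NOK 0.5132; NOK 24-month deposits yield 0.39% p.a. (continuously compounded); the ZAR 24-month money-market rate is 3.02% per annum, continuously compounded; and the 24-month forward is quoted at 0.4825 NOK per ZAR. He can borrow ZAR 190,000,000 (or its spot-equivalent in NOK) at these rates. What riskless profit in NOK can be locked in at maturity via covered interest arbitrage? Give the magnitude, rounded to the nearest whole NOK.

NOK 888,726

T = 2 years.
Keep in ZAR, deliver into the forward: 190,000,000·1.0622613661·0.4825 = NOK 97,382,810.74.
Swap to NOK now, deposit: 190,000,000·0.5132·1.0078304992 = NOK 98,271,536.32.
The quoted forward undervalues ZAR, so borrow ZAR, convert to NOK at spot, deposit the NOK at 0.39%, and buy ZAR forward at 0.4825 to cover the loan.
Arbitrage profit = |97,382,810.74 − 98,271,536.32| = NOK 888,726.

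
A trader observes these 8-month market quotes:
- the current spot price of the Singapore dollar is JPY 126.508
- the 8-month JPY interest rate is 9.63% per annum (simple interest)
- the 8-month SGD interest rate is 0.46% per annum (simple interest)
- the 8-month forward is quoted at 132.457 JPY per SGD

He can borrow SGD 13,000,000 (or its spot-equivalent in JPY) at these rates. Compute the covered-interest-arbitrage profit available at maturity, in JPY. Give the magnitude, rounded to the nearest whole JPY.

JPY 22,965,958

T = 8/12 years.
Route A — deposit SGD, sell forward: 13,000,000 × 1.003066666667 × 132.457 = JPY 1,727,221,619.07.
Route B — convert at spot, deposit JPY: 13,000,000 × 126.508 × 1.064200 = JPY 1,750,187,576.80.
The quoted forward undervalues SGD, so borrow SGD, convert to JPY at spot, deposit the JPY at 9.63%, and buy SGD forward at 132.457 to cover the loan.
Arbitrage profit = |1,727,221,619.07 − 1,750,187,576.80| = JPY 22,965,958.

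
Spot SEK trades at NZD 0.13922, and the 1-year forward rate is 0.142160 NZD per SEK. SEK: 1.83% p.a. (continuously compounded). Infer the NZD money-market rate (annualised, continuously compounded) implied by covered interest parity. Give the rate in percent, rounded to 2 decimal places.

T = 1 year.
F/S = 0.14216/0.13922 = 1.0211177 = (growth of NZD) / (growth of SEK).
SEK growth factor: e^(0.0183×1) = 1.0184685.
That pins the NZD growth at 1.0399762.
Take logs: ln 1.0399762 / 1 = 0.039198, so 3.92%.

3.92%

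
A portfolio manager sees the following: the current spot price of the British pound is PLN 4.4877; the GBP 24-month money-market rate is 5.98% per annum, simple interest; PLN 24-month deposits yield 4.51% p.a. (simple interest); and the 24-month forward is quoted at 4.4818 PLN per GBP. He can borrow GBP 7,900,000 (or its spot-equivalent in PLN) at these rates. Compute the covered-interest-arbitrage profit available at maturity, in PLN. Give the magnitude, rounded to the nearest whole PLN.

PLN 990,129

T = 2 years.
Invest the GBP and cover forward: 7,900,000 × 1.119600 × 4.4818 = PLN 39,640,803.91.
Convert at spot and invest in PLN: 7,900,000 × 4.4877 × 1.090200 = PLN 38,650,675.27.
The quoted forward overvalues GBP, so borrow PLN, buy GBP at spot, deposit the GBP at 5.98%, and sell the proceeds forward at 4.4818.
Profit = 39,640,803.91 − 38,650,675.27 = PLN 990,129.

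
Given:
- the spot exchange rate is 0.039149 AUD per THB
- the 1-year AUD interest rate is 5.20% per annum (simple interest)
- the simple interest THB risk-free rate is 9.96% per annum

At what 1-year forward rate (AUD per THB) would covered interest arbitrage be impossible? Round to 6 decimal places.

0.037454

T = 1 year.
AUD accumulates by 1 + 0.0520×1 = 1.052000.
Growth of 1 THB over T: 1 + 0.0996×1 = 1.099600.
So F = 0.039149 × 1.052000 / 1.099600 = 0.03745430 (AUD/THB).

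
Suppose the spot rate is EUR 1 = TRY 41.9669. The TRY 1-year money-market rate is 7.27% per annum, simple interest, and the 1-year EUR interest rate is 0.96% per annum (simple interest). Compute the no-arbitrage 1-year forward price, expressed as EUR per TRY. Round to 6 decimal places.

T = 1 year.
TRY growth factor: 1 + 0.0727×1 = 1.072700.
Growth of 1 EUR over T: 1 + 0.0096×1 = 1.009600.
Forward (TRY per EUR) = 41.9669 × 1.072700 / 1.009600 = 44.58983.
Quoted the other way: 1/44.58983 = 0.022427 EUR per TRY.

0.022427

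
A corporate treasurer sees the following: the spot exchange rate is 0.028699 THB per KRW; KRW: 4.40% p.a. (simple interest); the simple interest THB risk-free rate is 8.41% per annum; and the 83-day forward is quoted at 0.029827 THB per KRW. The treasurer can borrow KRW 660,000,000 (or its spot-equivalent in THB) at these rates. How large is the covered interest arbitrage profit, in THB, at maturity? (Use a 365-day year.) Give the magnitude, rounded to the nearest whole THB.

THB 579,210

T = 83/365 years.
Route A — deposit KRW, sell forward: 660,000,000 × 1.0100054795 × 0.029827 = THB 19,882,786.07.
Route B — convert at spot, deposit THB: 660,000,000 × 0.028699 × 1.0191241096 = THB 19,303,576.26.
The quoted forward overvalues KRW, so borrow THB, buy KRW at spot, deposit the KRW at 4.40%, and sell the proceeds forward at 0.029827.
Profit = 19,882,786.07 − 19,303,576.26 = THB 579,210.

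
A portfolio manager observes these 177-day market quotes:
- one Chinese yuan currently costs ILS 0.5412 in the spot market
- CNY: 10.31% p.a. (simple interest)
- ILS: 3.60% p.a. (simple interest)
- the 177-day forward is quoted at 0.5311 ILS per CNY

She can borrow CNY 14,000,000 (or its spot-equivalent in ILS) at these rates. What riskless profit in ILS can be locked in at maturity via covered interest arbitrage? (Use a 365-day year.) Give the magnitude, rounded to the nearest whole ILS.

ILS 98,071

T = 177/365 years.
Invest the CNY and cover forward: 14,000,000 × 1.049996438 × 0.5311 = ILS 7,807,143.52.
Convert at spot and invest in ILS: 14,000,000 × 0.5412 × 1.017457534 = ILS 7,709,072.24.
The quoted forward overvalues CNY, so borrow ILS, buy CNY at spot, deposit the CNY at 10.31%, and sell the proceeds forward at 0.5311.
Profit = 7,807,143.52 − 7,709,072.24 = ILS 98,071.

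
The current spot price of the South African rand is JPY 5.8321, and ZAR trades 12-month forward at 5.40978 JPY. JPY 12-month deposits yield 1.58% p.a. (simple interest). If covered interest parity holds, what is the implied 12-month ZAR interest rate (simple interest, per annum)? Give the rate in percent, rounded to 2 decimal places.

T = 1 year.
By CIP, F/S equals the JPY-to-ZAR growth ratio: 5.40978/5.8321 = 0.9275870.
The JPY side grows by 1 + 0.0158×1 = 1.015800.
That pins the ZAR growth at 1.0950994.
r = (1.0950994 − 1)/1 = 0.095099 → 9.51%.

9.51%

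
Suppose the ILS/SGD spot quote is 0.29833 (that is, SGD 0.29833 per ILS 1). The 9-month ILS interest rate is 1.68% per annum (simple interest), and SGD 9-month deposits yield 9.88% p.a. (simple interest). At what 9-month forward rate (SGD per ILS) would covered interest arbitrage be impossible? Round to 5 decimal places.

T = 9/12 years.
SGD growth factor: 1 + 0.0988×9/12 = 1.074100.
ILS growth factor: 1 + 0.0168×9/12 = 1.012600.
Forward (SGD per ILS) = 0.29833 × 1.074100 / 1.012600 = 0.3164490.

0.31645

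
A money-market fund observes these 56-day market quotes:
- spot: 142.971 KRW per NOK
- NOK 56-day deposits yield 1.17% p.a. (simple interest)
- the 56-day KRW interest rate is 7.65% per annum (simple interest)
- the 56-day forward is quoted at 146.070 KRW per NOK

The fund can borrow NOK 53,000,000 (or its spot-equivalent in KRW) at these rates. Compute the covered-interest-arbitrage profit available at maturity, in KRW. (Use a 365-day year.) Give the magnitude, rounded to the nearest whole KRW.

KRW 89,207,320

T = 56/365 years.
Route A — deposit NOK, sell forward: 53,000,000 × 1.001795068493 × 146.070 = KRW 7,755,606,899.70.
Route B — convert at spot, deposit KRW: 53,000,000 × 142.971 × 1.011736986301 = KRW 7,666,399,579.43.
The quoted forward overvalues NOK, so borrow KRW, buy NOK at spot, deposit the NOK at 1.17%, and sell the proceeds forward at 146.070.
Profit = 7,755,606,899.70 − 7,666,399,579.43 = KRW 89,207,320.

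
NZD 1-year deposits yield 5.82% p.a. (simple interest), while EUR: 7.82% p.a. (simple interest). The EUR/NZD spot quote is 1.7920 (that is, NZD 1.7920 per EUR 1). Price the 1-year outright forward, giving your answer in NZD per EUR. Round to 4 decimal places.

1.7588

T = 1 year.
NZD growth factor: 1 + 0.0582×1 = 1.058200.
EUR accumulates by 1 + 0.0782×1 = 1.078200.
CIP: F = S · (grow NZD)/(grow EUR) = 1.792 × 1.058200/1.078200 = 1.758759 NZD per EUR.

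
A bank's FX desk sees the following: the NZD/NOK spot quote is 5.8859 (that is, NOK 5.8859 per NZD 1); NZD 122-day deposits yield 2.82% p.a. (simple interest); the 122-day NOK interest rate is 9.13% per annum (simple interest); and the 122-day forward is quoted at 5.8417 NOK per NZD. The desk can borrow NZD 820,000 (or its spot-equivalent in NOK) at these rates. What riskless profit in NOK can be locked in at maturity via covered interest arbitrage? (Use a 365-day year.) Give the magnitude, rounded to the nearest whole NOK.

T = 122/365 years.
Keep in NZD, deliver into the forward: 820,000·1.009425753·5.8417 = NOK 4,835,345.19.
Swap to NOK now, deposit: 820,000·5.8859·1.030516712 = NOK 4,973,725.02.
The quoted forward undervalues NZD, so borrow NZD, convert to NOK at spot, deposit the NOK at 9.13%, and buy NZD forward at 5.8417 to cover the loan.
Arbitrage profit = |4,835,345.19 − 4,973,725.02| = NOK 138,380.

NOK 138,380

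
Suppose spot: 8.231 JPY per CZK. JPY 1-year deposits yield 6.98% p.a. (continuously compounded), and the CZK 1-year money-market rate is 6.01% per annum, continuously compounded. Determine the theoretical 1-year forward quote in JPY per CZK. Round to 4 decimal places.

8.3112

T = 1 year.
JPY growth factor: e^(0.0698×1) = 1.0722937.
Growth of 1 CZK over T: e^(0.0601×1) = 1.0619427.
So F = 8.231 × 1.0722937 / 1.0619427 = 8.311229 (JPY/CZK).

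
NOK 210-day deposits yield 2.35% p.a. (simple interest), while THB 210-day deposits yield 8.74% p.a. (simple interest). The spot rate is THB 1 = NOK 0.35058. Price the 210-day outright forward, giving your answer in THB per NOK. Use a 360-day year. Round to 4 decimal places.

2.9573

T = 210/360 years.
NOK accumulates by 1 + 0.0235×210/360 = 1.0137083.
THB growth factor: 1 + 0.0874×210/360 = 1.0509833.
So F = 0.35058 × 1.0137083 / 1.0509833 = 0.3381461 (NOK/THB).
Invert for THB per NOK: 1 / 0.3381461 = 2.9573.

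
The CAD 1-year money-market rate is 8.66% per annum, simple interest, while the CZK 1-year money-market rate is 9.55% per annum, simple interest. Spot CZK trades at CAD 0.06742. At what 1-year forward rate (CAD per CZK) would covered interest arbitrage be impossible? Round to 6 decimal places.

T = 1 year.
Growth of 1 CAD over T: 1 + 0.0866×1 = 1.086600.
CZK accumulates by 1 + 0.0955×1 = 1.095500.
So F = 0.06742 × 1.086600 / 1.095500 = 0.06687227 (CAD/CZK).

0.066872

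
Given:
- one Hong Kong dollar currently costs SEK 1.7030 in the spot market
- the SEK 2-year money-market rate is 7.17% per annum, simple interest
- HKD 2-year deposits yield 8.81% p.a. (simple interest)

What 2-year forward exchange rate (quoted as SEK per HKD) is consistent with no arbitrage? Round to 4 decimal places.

1.6555

T = 2 years.
SEK accumulates by 1 + 0.0717×2 = 1.143400.
Growth of 1 HKD over T: 1 + 0.0881×2 = 1.176200.
CIP: F = S · (grow SEK)/(grow HKD) = 1.703 × 1.143400/1.176200 = 1.655509 SEK per HKD.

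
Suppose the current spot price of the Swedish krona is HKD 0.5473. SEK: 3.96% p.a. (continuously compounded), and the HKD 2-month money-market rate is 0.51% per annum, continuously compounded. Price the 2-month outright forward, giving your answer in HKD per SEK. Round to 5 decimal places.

T = 2/12 years.
HKD accumulates by e^(0.0051×2/12) = 1.0008504.
SEK accumulates by e^(0.0396×2/12) = 1.0066218.
So F = 0.5473 × 1.0008504 / 1.0066218 = 0.5441621 (HKD/SEK).

0.54416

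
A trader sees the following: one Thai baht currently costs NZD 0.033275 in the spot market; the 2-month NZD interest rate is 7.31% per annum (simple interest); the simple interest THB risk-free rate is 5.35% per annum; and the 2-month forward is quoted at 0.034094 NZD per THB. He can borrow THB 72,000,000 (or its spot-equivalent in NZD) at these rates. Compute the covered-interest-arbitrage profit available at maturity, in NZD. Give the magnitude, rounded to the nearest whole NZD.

NZD 51,668

T = 2/12 years.
Invest the THB and cover forward: 72,000,000 × 1.008916667 × 0.034094 = NZD 2,476,656.35.
Convert at spot and invest in NZD: 72,000,000 × 0.033275 × 1.012183333 = NZD 2,424,988.83.
The quoted forward overvalues THB, so borrow NZD, buy THB at spot, deposit the THB at 5.35%, and sell the proceeds forward at 0.034094.
Profit = 2,476,656.35 − 2,424,988.83 = NZD 51,668.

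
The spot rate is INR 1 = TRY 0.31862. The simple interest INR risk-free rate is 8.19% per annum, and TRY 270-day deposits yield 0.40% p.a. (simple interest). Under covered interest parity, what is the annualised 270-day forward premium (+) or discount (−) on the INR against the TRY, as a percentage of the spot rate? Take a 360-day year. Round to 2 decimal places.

-7.34%

T = 270/360 years.
CIP forward (TRY per INR) = 0.31862 × 1.003000/1.061425 = 0.30108190.
Annualised premium = (F − S)/S × (1/T) = (0.30108190 − 0.31862)/0.31862 ÷ (270/360) = -7.34%.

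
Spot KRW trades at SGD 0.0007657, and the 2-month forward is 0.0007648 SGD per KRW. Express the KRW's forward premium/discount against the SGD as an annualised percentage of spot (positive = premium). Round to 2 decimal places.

-0.71%

T = 2/12 years.
Period premium: (0.0007648 − 0.0007657)/0.0007657 = -0.0011754.
×(1/T) gives -0.71% p.a.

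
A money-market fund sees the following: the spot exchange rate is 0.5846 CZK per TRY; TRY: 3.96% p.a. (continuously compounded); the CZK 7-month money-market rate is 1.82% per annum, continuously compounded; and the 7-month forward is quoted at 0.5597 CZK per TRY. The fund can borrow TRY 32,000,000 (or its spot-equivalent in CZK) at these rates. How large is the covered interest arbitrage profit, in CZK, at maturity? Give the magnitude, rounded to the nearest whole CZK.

CZK 577,920

T = 7/12 years.
Invest the TRY and cover forward: 32,000,000 × 1.0233688713 × 0.5597 = CZK 18,328,945.83.
Convert at spot and invest in CZK: 32,000,000 × 0.5846 × 1.0106732234 = CZK 18,906,866.12.
The quoted forward undervalues TRY, so borrow TRY, convert to CZK at spot, deposit the CZK at 1.82%, and buy TRY forward at 0.5597 to cover the loan.
Profit = 18,906,866.12 − 18,328,945.83 = CZK 577,920.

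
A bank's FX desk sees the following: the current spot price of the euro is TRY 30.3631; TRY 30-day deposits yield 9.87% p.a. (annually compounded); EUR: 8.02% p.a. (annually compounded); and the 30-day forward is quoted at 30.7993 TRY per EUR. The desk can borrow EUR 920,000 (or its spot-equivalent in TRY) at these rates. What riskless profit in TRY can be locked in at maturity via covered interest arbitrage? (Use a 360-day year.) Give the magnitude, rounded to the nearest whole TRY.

TRY 364,079

T = 30/360 years.
Invest the EUR and cover forward: 920,000 × 1.0064495602 × 30.7993 = TRY 28,518,106.58.
Convert at spot and invest in TRY: 920,000 × 30.3631 × 1.0078748164 = TRY 28,154,027.53.
The quoted forward overvalues EUR, so borrow TRY, buy EUR at spot, deposit the EUR at 8.02%, and sell the proceeds forward at 30.7993.
The gap between the two covered legs is TRY 364,079.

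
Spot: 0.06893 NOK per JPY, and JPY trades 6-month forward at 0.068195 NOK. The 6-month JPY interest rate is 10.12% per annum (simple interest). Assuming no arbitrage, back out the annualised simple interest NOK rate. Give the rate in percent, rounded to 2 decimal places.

T = 6/12 years.
F/S = 0.068195/0.06893 = 0.9893370 = (growth of NOK) / (growth of JPY).
The JPY side grows by 1 + 0.1012×6/12 = 1.050600.
That pins the NOK growth at 1.0393975.
r = (1.0393975 − 1)/(6/12) = 0.078795 → 7.88%.

7.88%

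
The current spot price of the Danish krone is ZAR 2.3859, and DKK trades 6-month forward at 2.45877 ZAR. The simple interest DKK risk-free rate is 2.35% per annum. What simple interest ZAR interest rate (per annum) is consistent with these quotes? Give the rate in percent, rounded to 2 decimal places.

8.53%

T = 6/12 years.
By CIP, F/S equals the ZAR-to-DKK growth ratio: 2.45877/2.3859 = 1.0305419.
The DKK side grows by 1 + 0.0235×6/12 = 1.011750.
Hence g_ZAR = 1.0426508.
r = (1.0426508 − 1)/(6/12) = 0.085302 → 8.53%.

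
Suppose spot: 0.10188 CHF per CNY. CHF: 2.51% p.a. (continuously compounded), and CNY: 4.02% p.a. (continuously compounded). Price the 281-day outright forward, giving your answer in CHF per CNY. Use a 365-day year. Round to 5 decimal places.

0.10070

T = 281/365 years.
Growth of 1 CHF over T: e^(0.0251×281/365) = 1.0195115.
Growth of 1 CNY over T: e^(0.0402×281/365) = 1.0314324.
CIP: F = S · (grow CHF)/(grow CNY) = 0.10188 × 1.0195115/1.0314324 = 0.1007025 CHF per CNY.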